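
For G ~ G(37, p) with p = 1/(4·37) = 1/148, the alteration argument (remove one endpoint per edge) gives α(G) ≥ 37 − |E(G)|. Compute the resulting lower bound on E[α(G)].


E[|E(G)|] = C(37, 2)·p = 666 · (1/148) = 9/2.
E[α(G)] ≥ n − E[|E(G)|] = 37 − 9/2 = 65/2.
Numerically: ≈ 32.500.
(This is only a lower bound; the true E[α(G)] may be larger.)

E[α(G)] ≥ 65/2 ≈ 32.500.


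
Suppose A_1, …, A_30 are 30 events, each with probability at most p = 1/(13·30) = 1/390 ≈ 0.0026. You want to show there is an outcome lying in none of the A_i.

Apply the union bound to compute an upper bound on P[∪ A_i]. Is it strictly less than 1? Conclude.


Union bound: P[∪_{i=1}^{30} A_i] ≤ Σ_i P[A_i] ≤ 30·p = 30·(1/390) = 1/13.
Numerically: 1/13 ≈ 0.0769.
Is 1/13 < 1? YES.
Since P[∪ A_i] ≤ 1/13 < 1, the complement has P[∩ A_i^c] ≥ 1 − 1/13 = 12/13 > 0, so some outcome avoids every A_i.

30·p = 1/13 ≈ 0.0769; existence CERTIFIED by the union bound.


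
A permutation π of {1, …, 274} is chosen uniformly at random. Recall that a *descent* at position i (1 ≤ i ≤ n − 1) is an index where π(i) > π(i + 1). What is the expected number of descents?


Write X = Σ X_I over i = 1, …, 273, with X_I the indicator of one descent.
There are 273 indicators.
For each fixed i, the pair (π(i), π(i+1)) is a uniformly random ordered pair of distinct values from {1, …, 274}; by symmetry P[π(i) > π(i+1)] = 1/2.
By linearity: E[X] = 273 · (1/2) = (274 − 1) · (1/2) = 273/2 ≈ 136.50000.

E[X] = 273/2 = 136.50000.


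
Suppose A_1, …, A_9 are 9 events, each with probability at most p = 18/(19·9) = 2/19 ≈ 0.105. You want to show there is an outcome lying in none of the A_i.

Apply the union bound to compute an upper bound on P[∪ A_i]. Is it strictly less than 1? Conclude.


Union bound: P[∪_{i=1}^{9} A_i] ≤ Σ_i P[A_i] ≤ 9·p = 9·(2/19) = 18/19.
Numerically: 18/19 ≈ 0.947.
Is 18/19 < 1? YES.
Since P[∪ A_i] ≤ 18/19 < 1, the complement has P[∩ A_i^c] ≥ 1 − 18/19 = 1/19 > 0, so some outcome avoids every A_i.

9·p = 18/19 ≈ 0.947; existence CERTIFIED by the union bound.


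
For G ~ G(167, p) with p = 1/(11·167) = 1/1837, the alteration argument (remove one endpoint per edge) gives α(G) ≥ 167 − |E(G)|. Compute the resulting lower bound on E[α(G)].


E[|E(G)|] = C(167, 2)·p = 13861 · (1/1837) = 83/11.
E[α(G)] ≥ n − E[|E(G)|] = 167 − 83/11 = 1754/11.
Numerically: ≈ 159.454545.
(This is only a lower bound; the true E[α(G)] may be larger.)

E[α(G)] ≥ 1754/11 ≈ 159.454545.


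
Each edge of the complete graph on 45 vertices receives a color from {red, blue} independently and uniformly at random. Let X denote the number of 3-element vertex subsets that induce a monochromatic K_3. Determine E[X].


Let X = Σ_S X_S over the C(45, 3) = 14190 subsets S of size 3, where X_S = 1 if the K_3 on S is monochromatic.
For a fixed S, the K_3 on S has C(3, 2) = 3 edges. P[all 3 edges red] = (1/2)^3, and likewise for blue, so P[monochromatic] = 2·(1/2)^3 = 2^{1 − 3} = 1/4.
Summing: E[X] = C(45, 3) · 2^{1 − 3} = 14190 · 1/4 = 7095/2.
Numerically: E[X] ≈ 3547.500.

E[X] = C(45,3)·2^(1−C(3,2)) = 7095/2 ≈ 3547.500.


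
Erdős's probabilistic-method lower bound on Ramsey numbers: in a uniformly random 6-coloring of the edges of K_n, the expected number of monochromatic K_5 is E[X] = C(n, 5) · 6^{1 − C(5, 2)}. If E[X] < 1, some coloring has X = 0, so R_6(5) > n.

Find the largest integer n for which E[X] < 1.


We need C(n, 5) · 6^{1 − 10} < 1, i.e. C(n, 5) < 6^{10 − 1} = 10077696.
Check values of n near the boundary:
  n = 64: C(64, 5) = 7624512; 7624512 < 10077696? YES
  n = 65: C(65, 5) = 8259888; 8259888 < 10077696? YES
  n = 66: C(66, 5) = 8936928; 8936928 < 10077696? YES
  n = 67: C(67, 5) = 9657648; 9657648 < 10077696? YES
  n = 68: C(68, 5) = 10424128; 10424128 < 10077696? NO
  n = 69: C(69, 5) = 11238513; 11238513 < 10077696? NO
The largest n with C(n, 5) < 10077696 is n = 67 (where E[X] = 67067/69984 ≈ 0.9583190). Hence R_6(5) > 67, i.e. R_6(5) ≥ 68.

Largest n = 67; hence R_6(5) > 67.


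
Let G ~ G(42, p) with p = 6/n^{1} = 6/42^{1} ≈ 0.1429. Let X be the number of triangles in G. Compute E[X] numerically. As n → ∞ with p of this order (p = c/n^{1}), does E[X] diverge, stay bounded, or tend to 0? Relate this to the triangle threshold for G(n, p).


Number of potential triangles: C(42, 3) = 11480.
Each occurs with probability p³ ≈ (0.1429)³ ≈ 2.915452e-03.
By linearity: E[X] = C(42, 3)·p³ ≈ 11480 · 2.915452e-03 ≈ 33.4694.
Here α = 1, so p = 6/n is exactly at the triangle threshold p ~ 1/n. Asymptotically E[X] → c³/6 = 6³/6 = 36 ≈ 36.0000, a bounded constant. In this regime the triangle count is asymptotically Poisson(c³/6).

E[X] ≈ 33.4694; in regime p = Θ(1/n^{1}) E[X] stays bounded (at the triangle threshold p ~ 1/n).


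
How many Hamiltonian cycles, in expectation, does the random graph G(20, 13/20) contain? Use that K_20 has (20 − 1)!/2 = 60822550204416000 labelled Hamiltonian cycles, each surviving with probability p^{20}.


K_20 has (20 − 1)!/2 = 60822550204416000 labelled Hamiltonian cycles.
For each such Hamiltonian cycle H, let X_H = 1 if all 20 edges of H are present in G. Then P[X_H = 1] = p^{20} = (13/20)^{20} = 19004963774880799438801/104857600000000000000000000.
By linearity: E[X] = Σ_H E[X_H] = 60822550204416000 · p^{20} = 60822550204416000 · 19004963774880799438801/104857600000000000000000000 = 282209561360057334695429506990221/25600000000000000000.
Numerically: E[X] ≈ 1.1e+13.

E[X] = 60822550204416000 · (13/20)^{20} = 282209561360057334695429506990221/25600000000000000000 ≈ 1.1e+13.


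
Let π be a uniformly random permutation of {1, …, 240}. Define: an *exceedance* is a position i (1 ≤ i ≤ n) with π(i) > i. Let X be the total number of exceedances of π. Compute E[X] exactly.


Write X = Σ_{i=1}^{240} X_i, where X_i = 1_{π(i) > i}.
For each fixed i, π(i) is uniform over {1, …, 240} (marginal of a uniform permutation), so P[π(i) > i] = (n − i)/n. Summing: Σ_{i=1}^{240} (n − i)/n = (0 + 1 + … + 239)/240 = 240(240 − 1)/(2·240) = (240 − 1)/2.
Hence E[X] = Σ_{i=1}^{240} (240 − i)/240 = 239/2 ≈ 119.5000.

E[X] = 239/2 = 119.5000.


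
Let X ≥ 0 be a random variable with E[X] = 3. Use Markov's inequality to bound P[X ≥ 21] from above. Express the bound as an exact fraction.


μ = E[X] = 3, a = 21.
Markov: P[X ≥ 21] ≤ μ/a = (3)/21 = 1/7.
Numerically: ≈ 0.143.
(Since a = 21 > μ = 3.000, the bound 1/7 is < 1 and informative.)

P[X ≥ 21] ≤ 1/7 ≈ 0.143.


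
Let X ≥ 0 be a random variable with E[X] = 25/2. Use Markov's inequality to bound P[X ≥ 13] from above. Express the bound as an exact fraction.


μ = E[X] = 25/2, a = 13.
Markov: P[X ≥ 13] ≤ μ/a = (25/2)/13 = 25/26.
Numerically: ≈ 0.96154.
(Since a = 13 > μ = 12.50000, the bound 25/26 is < 1 and informative.)

P[X ≥ 13] ≤ 25/26 ≈ 0.96154.


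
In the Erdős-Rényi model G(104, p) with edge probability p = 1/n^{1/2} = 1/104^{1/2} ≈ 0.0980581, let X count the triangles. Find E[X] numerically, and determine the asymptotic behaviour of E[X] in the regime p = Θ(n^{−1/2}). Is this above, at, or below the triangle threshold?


Number of potential triangles: C(104, 3) = 182104.
Each occurs with probability p³ ≈ (0.0980581)³ ≈ 9.42866034e-04.
By linearity: E[X] = C(104, 3)·p³ ≈ 182104 · 9.42866034e-04 ≈ 171.699676.
Since α = 1/2 < 1, p = c/n^{1/2} ≫ 1/n is above the triangle threshold p ~ 1/n. Asymptotically E[X] ~ (c³/6)·n^{3(1−α)} = (1³/6)·n^{1.5} → ∞; triangles are abundant w.h.p.

E[X] ≈ 171.699676; in regime p = Θ(1/n^{1/2}) E[X] diverges (above the triangle threshold p ~ 1/n).


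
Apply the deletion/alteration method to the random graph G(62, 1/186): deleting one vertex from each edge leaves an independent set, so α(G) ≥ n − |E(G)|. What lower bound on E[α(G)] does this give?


E[|E(G)|] = C(62, 2)·p = 1891 · (1/186) = 61/6.
E[α(G)] ≥ n − E[|E(G)|] = 62 − 61/6 = 311/6.
Numerically: ≈ 51.8333.
(This is only a lower bound; the true E[α(G)] may be larger.)

E[α(G)] ≥ 311/6 ≈ 51.8333.


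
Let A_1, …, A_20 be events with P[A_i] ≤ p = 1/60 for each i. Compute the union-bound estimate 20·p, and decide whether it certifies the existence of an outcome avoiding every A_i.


Union bound: P[∪_{i=1}^{20} A_i] ≤ Σ_i P[A_i] ≤ 20·p = 20·(1/60) = 1/3.
Numerically: 1/3 ≈ 0.3333.
Is 1/3 < 1? YES.
Since P[∪ A_i] ≤ 1/3 < 1, the complement has P[∩ A_i^c] ≥ 1 − 1/3 = 2/3 > 0, so some outcome avoids every A_i.

20·p = 1/3 ≈ 0.3333; existence CERTIFIED by the union bound.


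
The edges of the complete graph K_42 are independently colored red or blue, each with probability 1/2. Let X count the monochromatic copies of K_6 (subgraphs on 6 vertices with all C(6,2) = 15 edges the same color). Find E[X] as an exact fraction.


Let X = Σ_S X_S over the C(42, 6) = 5245786 subsets S of size 6, where X_S = 1 if the K_6 on S is monochromatic.
For a fixed S, the K_6 on S has C(6, 2) = 15 edges. P[all 15 edges red] = (1/2)^15, and likewise for blue, so P[monochromatic] = 2·(1/2)^15 = 2^{1 − 15} = 1/16384.
By linearity: E[X] = C(42, 6) · 2^{1 − 15} = 5245786 · 1/16384 = 2622893/8192.
Numerically: E[X] ≈ 320.177368.

E[X] = C(42,6)·2^(1−C(6,2)) = 2622893/8192 ≈ 320.177368.


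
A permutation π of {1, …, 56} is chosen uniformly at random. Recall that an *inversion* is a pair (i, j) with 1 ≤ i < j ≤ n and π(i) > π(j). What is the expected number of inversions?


Write X = Σ X_I over the C(56, 2) = 1540 pairs i < j, with X_I the indicator of one inversion.
There are 1540 indicators.
For each fixed pair i < j, the values π(i) and π(j) are two distinct elements of {1, …, 56} in uniformly random order; by symmetry P[π(i) > π(j)] = 1/2.
By linearity: E[X] = 1540 · (1/2) = C(56, 2) · (1/2) = 1540/2 = 770 ≈ 770.0000.

E[X] = 770 = 770.0000.


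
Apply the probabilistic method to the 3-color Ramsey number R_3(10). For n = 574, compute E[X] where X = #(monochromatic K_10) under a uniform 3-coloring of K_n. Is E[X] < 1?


E[X] = C(574, 10) · 3^{1 − 45} = 988824035203816502691 · 3^{−44} = 988824035203816502691/984770902183611232881.
As a reduced fraction: E[X] = 109869337244868500299/109418989131512359209 ≈ 1.004116.
Is E[X] < 1? NO.
Since E[X] ≥ 1, the first-moment bound is inconclusive at n = 574; it does NOT by itself certify R_3(10) > 574.

E[X] = 109869337244868500299/109418989131512359209 ≈ 1.004116; E[X] ≥ 1; first-moment method inconclusive here.


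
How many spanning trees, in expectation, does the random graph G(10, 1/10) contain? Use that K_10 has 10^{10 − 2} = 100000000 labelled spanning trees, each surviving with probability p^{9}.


K_10 has 10^{10 − 2} = 100000000 labelled spanning trees.
For each such spanning tree H, let X_H = 1 if all 9 edges of H are present in G. Then P[X_H = 1] = p^{9} = (1/10)^{9} = 1/1000000000.
By linearity: E[X] = Σ_H E[X_H] = 100000000 · p^{9} = 100000000 · 1/1000000000 = 1/10.
Numerically: E[X] ≈ 0.1.

E[X] = 100000000 · (1/10)^{9} = 1/10 ≈ 0.1.


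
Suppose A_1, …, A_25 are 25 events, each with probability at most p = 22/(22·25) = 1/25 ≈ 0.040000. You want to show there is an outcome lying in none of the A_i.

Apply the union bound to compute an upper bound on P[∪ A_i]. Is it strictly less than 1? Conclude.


Union bound: P[∪_{i=1}^{25} A_i] ≤ Σ_i P[A_i] ≤ 25·p = 25·(1/25) = 1.
Numerically: 1 ≈ 1.000000.
Is 1 < 1? NO.
Since the bound 1 is ≥ 1, the union bound is uninformative here; it does NOT by itself certify existence.

25·p = 1 ≈ 1.000000; existence NOT certified by the union bound.


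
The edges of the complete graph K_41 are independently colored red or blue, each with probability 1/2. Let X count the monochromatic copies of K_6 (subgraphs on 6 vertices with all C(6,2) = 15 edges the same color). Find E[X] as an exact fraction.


Let X = Σ_S X_S over the C(41, 6) = 4496388 subsets S of size 6, where X_S = 1 if the K_6 on S is monochromatic.
For a fixed S, the K_6 on S has C(6, 2) = 15 edges. P[all 15 edges red] = (1/2)^15, and likewise for blue, so P[monochromatic] = 2·(1/2)^15 = 2^{1 − 15} = 1/16384.
By linearity of expectation: E[X] = C(41, 6) · 2^{1 − 15} = 4496388 · 1/16384 = 1124097/4096.
Numerically: E[X] ≈ 274.438.

E[X] = C(41,6)·2^(1−C(6,2)) = 1124097/4096 ≈ 274.438.


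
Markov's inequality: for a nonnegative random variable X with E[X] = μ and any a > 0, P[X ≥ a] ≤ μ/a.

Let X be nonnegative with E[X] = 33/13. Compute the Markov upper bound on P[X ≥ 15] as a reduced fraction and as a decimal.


μ = E[X] = 33/13, a = 15.
Markov: P[X ≥ 15] ≤ μ/a = (33/13)/15 = 11/65.
Numerically: ≈ 0.1692.
(Since a = 15 > μ = 2.5385, the bound 11/65 is < 1 and informative.)

P[X ≥ 15] ≤ 11/65 ≈ 0.1692.


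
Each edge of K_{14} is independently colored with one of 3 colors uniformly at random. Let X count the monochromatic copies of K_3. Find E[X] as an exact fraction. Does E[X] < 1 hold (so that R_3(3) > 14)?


E[X] = C(14, 3) · 3^{1 − 3} = 364 · 3^{−2} = 364/9.
As a reduced fraction: E[X] = 364/9 ≈ 40.44444.
Is E[X] < 1? NO.
Since E[X] ≥ 1, the first-moment bound is inconclusive at n = 14; it does NOT by itself certify R_3(3) > 14.

E[X] = 364/9 ≈ 40.44444; E[X] ≥ 1; first-moment method inconclusive here.


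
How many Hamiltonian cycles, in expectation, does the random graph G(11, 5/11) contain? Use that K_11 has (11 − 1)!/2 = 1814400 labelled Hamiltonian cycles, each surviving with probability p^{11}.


K_11 has (11 − 1)!/2 = 1814400 labelled Hamiltonian cycles.
For each such Hamiltonian cycle H, let X_H = 1 if all 11 edges of H are present in G. Then P[X_H = 1] = p^{11} = (5/11)^{11} = 48828125/285311670611.
By linearity: E[X] = Σ_H E[X_H] = 1814400 · p^{11} = 1814400 · 48828125/285311670611 = 88593750000000/285311670611.
Numerically: E[X] ≈ 310.516.

E[X] = 1814400 · (5/11)^{11} = 88593750000000/285311670611 ≈ 310.516.


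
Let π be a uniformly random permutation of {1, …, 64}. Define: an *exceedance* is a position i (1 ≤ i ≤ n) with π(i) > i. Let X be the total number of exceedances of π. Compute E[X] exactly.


Write X = Σ_{i=1}^{64} X_i, where X_i = 1_{π(i) > i}.
For each fixed i, π(i) is uniform over {1, …, 64} (marginal of a uniform permutation), so P[π(i) > i] = (n − i)/n. Summing: Σ_{i=1}^{64} (n − i)/n = (0 + 1 + … + 63)/64 = 64(64 − 1)/(2·64) = (64 − 1)/2.
Hence E[X] = Σ_{i=1}^{64} (64 − i)/64 = 63/2 ≈ 31.5000.

E[X] = 63/2 = 31.5000.


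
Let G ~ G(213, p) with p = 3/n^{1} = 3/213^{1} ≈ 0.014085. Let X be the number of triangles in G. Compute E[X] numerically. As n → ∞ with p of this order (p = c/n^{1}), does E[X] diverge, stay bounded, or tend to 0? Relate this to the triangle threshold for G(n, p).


Number of potential triangles: C(213, 3) = 1587986.
Each occurs with probability p³ ≈ (0.014085)³ ≈ 2.7939907e-06.
By linearity: E[X] = C(213, 3)·p³ ≈ 1587986 · 2.7939907e-06 ≈ 4.43682.
Here α = 1, so p = 3/n is exactly at the triangle threshold p ~ 1/n. Asymptotically E[X] → c³/6 = 3³/6 = 9/2 ≈ 4.50000, a bounded constant. In this regime the triangle count is asymptotically Poisson(c³/6).

E[X] ≈ 4.43682; in regime p = Θ(1/n^{1}) E[X] stays bounded (at the triangle threshold p ~ 1/n).


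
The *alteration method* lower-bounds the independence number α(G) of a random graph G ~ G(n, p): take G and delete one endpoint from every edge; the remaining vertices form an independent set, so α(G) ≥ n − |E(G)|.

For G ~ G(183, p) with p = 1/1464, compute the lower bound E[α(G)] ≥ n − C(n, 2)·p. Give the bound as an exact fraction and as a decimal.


E[|E(G)|] = C(183, 2)·p = 16653 · (1/1464) = 91/8.
E[α(G)] ≥ n − E[|E(G)|] = 183 − 91/8 = 1373/8.
Numerically: ≈ 171.625.
(This is only a lower bound; the true E[α(G)] may be larger.)

E[α(G)] ≥ 1373/8 ≈ 171.625.


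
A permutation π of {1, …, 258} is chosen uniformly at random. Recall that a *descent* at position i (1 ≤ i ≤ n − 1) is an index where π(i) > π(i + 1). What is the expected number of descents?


Write X = Σ X_I over i = 1, …, 257, with X_I the indicator of one descent.
There are 257 indicators.
For each fixed i, the pair (π(i), π(i+1)) is a uniformly random ordered pair of distinct values from {1, …, 258}; by symmetry P[π(i) > π(i+1)] = 1/2.
By linearity: E[X] = 257 · (1/2) = (258 − 1) · (1/2) = 257/2 ≈ 128.50000.

E[X] = 257/2 = 128.50000.


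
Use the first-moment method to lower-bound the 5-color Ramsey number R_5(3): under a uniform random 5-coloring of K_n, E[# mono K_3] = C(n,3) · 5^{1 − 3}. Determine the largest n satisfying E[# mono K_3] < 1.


We need C(n, 3) · 5^{1 − 3} < 1, i.e. C(n, 3) < 5^{3 − 1} = 25.
Check values of n near the boundary:
  n = 5: C(5, 3) = 10; 10 < 25? YES
  n = 6: C(6, 3) = 20; 20 < 25? YES
  n = 7: C(7, 3) = 35; 35 < 25? NO
The largest n with C(n, 3) < 25 is n = 6 (where E[X] = 4/5 ≈ 0.8000000). Hence R_5(3) > 6, i.e. R_5(3) ≥ 7.

Largest n = 6; hence R_5(3) > 6.


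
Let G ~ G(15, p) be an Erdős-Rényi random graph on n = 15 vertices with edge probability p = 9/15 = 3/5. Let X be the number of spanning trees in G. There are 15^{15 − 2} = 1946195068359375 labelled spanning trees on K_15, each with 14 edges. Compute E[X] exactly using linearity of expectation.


K_15 has 15^{15 − 2} = 1946195068359375 labelled spanning trees.
For each such spanning tree H, let X_H = 1 if all 14 edges of H are present in G. Then P[X_H = 1] = p^{14} = (3/5)^{14} = 4782969/6103515625.
By linearity of expectation: E[X] = Σ_H E[X_H] = 1946195068359375 · p^{14} = 1946195068359375 · 4782969/6103515625 = 7625597484987/5.
Numerically: E[X] ≈ 1.525e+12.

E[X] = 1946195068359375 · (3/5)^{14} = 7625597484987/5 ≈ 1.525e+12.


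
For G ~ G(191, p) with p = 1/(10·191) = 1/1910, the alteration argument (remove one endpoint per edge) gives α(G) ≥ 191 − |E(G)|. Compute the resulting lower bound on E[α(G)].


E[|E(G)|] = C(191, 2)·p = 18145 · (1/1910) = 19/2.
E[α(G)] ≥ n − E[|E(G)|] = 191 − 19/2 = 363/2.
Numerically: ≈ 181.5000.
(This is only a lower bound; the true E[α(G)] may be larger.)

E[α(G)] ≥ 363/2 ≈ 181.5000.


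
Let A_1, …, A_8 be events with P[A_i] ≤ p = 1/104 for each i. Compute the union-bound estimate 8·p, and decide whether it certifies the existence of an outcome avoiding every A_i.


Union bound: P[∪_{i=1}^{8} A_i] ≤ Σ_i P[A_i] ≤ 8·p = 8·(1/104) = 1/13.
Numerically: 1/13 ≈ 0.077.
Is 1/13 < 1? YES.
Since P[∪ A_i] ≤ 1/13 < 1, the complement has P[∩ A_i^c] ≥ 1 − 1/13 = 12/13 > 0, so some outcome avoids every A_i.

8·p = 1/13 ≈ 0.077; existence CERTIFIED by the union bound.


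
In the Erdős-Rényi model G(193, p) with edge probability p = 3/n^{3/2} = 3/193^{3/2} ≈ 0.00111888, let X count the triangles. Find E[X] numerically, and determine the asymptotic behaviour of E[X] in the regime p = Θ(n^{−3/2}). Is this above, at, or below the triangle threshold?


Number of potential triangles: C(193, 3) = 1179616.
Each occurs with probability p³ ≈ (0.00111888)³ ≈ 1.40073466e-09.
By linearity: E[X] = C(193, 3)·p³ ≈ 1179616 · 1.40073466e-09 ≈ 0.001652.
Since α = 3/2 > 1, p = c/n^{3/2} = o(1/n) is below the triangle threshold p ~ 1/n. Asymptotically E[X] ~ (c³/6)·n^{3(1−α)} = (3³/6)·n^{-1.5} → 0, so by Markov's inequality G has no triangles w.h.p.

E[X] ≈ 0.001652; in regime p = Θ(1/n^{3/2}) E[X] tends to 0 (below the triangle threshold p ~ 1/n).


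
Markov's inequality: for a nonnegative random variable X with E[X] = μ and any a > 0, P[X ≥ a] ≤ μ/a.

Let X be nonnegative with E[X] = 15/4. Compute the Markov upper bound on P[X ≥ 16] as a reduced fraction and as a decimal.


μ = E[X] = 15/4, a = 16.
Markov: P[X ≥ 16] ≤ μ/a = (15/4)/16 = 15/64.
Numerically: ≈ 0.23438.
(Since a = 16 > μ = 3.75000, the bound 15/64 is < 1 and informative.)

P[X ≥ 16] ≤ 15/64 ≈ 0.23438.


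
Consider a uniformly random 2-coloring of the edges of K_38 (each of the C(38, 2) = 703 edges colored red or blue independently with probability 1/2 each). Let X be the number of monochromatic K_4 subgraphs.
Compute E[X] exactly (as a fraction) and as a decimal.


Let X = Σ_S X_S over the C(38, 4) = 73815 subsets S of size 4, where X_S = 1 if the K_4 on S is monochromatic.
For a fixed S, the K_4 on S has C(4, 2) = 6 edges. P[all 6 edges red] = (1/2)^6, and likewise for blue, so P[monochromatic] = 2·(1/2)^6 = 2^{1 − 6} = 1/32.
Summing: E[X] = C(38, 4) · 2^{1 − 6} = 73815 · 1/32 = 73815/32.
Numerically: E[X] ≈ 2306.71875.

E[X] = C(38,4)·2^(1−C(4,2)) = 73815/32 ≈ 2306.71875.


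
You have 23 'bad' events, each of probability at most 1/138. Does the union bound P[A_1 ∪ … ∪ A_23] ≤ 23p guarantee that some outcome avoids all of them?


Union bound: P[∪_{i=1}^{23} A_i] ≤ Σ_i P[A_i] ≤ 23·p = 23·(1/138) = 1/6.
Numerically: 1/6 ≈ 0.1667.
Is 1/6 < 1? YES.
Since P[∪ A_i] ≤ 1/6 < 1, the complement has P[∩ A_i^c] ≥ 1 − 1/6 = 5/6 > 0, so some outcome avoids every A_i.

23·p = 1/6 ≈ 0.1667; existence CERTIFIED by the union bound.


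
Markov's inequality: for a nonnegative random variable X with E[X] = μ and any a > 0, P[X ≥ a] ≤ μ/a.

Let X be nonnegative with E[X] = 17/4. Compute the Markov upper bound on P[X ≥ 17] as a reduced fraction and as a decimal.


μ = E[X] = 17/4, a = 17.
Markov: P[X ≥ 17] ≤ μ/a = (17/4)/17 = 1/4.
Numerically: ≈ 0.250.
(Since a = 17 > μ = 4.250, the bound 1/4 is < 1 and informative.)

P[X ≥ 17] ≤ 1/4 ≈ 0.250.


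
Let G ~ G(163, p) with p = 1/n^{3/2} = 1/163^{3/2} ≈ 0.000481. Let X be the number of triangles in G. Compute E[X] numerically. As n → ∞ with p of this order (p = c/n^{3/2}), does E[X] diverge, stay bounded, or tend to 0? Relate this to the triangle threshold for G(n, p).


Number of potential triangles: C(163, 3) = 708561.
Each occurs with probability p³ ≈ (0.000481)³ ≈ 1.10957e-10.
By linearity: E[X] = C(163, 3)·p³ ≈ 708561 · 1.10957e-10 ≈ 0.000.
Since α = 3/2 > 1, p = c/n^{3/2} = o(1/n) is below the triangle threshold p ~ 1/n. Asymptotically E[X] ~ (c³/6)·n^{3(1−α)} = (1³/6)·n^{-1.5} → 0, so by Markov's inequality G has no triangles w.h.p.

E[X] ≈ 0.000; in regime p = Θ(1/n^{3/2}) E[X] tends to 0 (below the triangle threshold p ~ 1/n).


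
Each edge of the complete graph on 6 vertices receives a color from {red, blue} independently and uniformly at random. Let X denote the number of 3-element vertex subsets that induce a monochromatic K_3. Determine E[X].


Let X = Σ_S X_S over the C(6, 3) = 20 subsets S of size 3, where X_S = 1 if the K_3 on S is monochromatic.
For a fixed S, the K_3 on S has C(3, 2) = 3 edges. P[all 3 edges red] = (1/2)^3, and likewise for blue, so P[monochromatic] = 2·(1/2)^3 = 2^{1 − 3} = 1/4.
Summing: E[X] = C(6, 3) · 2^{1 − 3} = 20 · 1/4 = 5.
Numerically: E[X] ≈ 5.0000.

E[X] = C(6,3)·2^(1−C(3,2)) = 5 ≈ 5.0000.


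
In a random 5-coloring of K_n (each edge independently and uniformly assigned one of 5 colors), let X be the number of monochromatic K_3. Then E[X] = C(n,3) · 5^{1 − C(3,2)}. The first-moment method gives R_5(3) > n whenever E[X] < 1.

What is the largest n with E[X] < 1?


We need C(n, 3) · 5^{1 − 3} < 1, i.e. C(n, 3) < 5^{3 − 1} = 25.
Check values of n near the boundary:
  n = 5: C(5, 3) = 10; 10 < 25? YES
  n = 6: C(6, 3) = 20; 20 < 25? YES
  n = 7: C(7, 3) = 35; 35 < 25? NO
The largest n with C(n, 3) < 25 is n = 6 (where E[X] = 4/5 ≈ 0.8000). Hence R_5(3) > 6, i.e. R_5(3) ≥ 7.

Largest n = 6; hence R_5(3) > 6.


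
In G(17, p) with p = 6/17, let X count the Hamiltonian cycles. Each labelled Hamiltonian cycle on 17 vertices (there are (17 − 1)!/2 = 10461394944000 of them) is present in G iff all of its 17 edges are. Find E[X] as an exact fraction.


K_17 has (17 − 1)!/2 = 10461394944000 labelled Hamiltonian cycles.
For each such Hamiltonian cycle H, let X_H = 1 if all 17 edges of H are present in G. Then P[X_H = 1] = p^{17} = (6/17)^{17} = 16926659444736/827240261886336764177.
By linearity: E[X] = Σ_H E[X_H] = 10461394944000 · p^{17} = 10461394944000 · 16926659444736/827240261886336764177 = 177076469533971037814784000/827240261886336764177.
Numerically: E[X] ≈ 2.141e+05.

E[X] = 10461394944000 · (6/17)^{17} = 177076469533971037814784000/827240261886336764177 ≈ 2.141e+05.


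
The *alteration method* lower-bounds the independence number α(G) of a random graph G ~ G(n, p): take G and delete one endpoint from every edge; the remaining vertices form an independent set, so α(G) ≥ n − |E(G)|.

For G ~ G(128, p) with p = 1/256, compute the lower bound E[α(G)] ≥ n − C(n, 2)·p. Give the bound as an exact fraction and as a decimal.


E[|E(G)|] = C(128, 2)·p = 8128 · (1/256) = 127/4.
E[α(G)] ≥ n − E[|E(G)|] = 128 − 127/4 = 385/4.
Numerically: ≈ 96.2500.
(This is only a lower bound; the true E[α(G)] may be larger.)

E[α(G)] ≥ 385/4 ≈ 96.2500.


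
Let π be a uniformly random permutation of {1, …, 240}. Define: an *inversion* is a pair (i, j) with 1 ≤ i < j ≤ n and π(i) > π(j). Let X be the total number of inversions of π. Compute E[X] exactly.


Write X = Σ X_I over the C(240, 2) = 28680 pairs i < j, with X_I the indicator of one inversion.
There are 28680 indicators.
For each fixed pair i < j, the values π(i) and π(j) are two distinct elements of {1, …, 240} in uniformly random order; by symmetry P[π(i) > π(j)] = 1/2.
By linearity: E[X] = 28680 · (1/2) = C(240, 2) · (1/2) = 28680/2 = 14340 ≈ 14340.00000.

E[X] = 14340 = 14340.00000.


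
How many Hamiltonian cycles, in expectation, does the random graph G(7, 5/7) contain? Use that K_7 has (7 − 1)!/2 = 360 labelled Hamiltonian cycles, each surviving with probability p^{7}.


K_7 has (7 − 1)!/2 = 360 labelled Hamiltonian cycles.
For each such Hamiltonian cycle H, let X_H = 1 if all 7 edges of H are present in G. Then P[X_H = 1] = p^{7} = (5/7)^{7} = 78125/823543.
By linearity of expectation: E[X] = Σ_H E[X_H] = 360 · p^{7} = 360 · 78125/823543 = 28125000/823543.
Numerically: E[X] ≈ 34.151.

E[X] = 360 · (5/7)^{7} = 28125000/823543 ≈ 34.151.


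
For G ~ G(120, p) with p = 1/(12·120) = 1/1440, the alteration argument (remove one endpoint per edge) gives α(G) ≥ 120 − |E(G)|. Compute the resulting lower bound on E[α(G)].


E[|E(G)|] = C(120, 2)·p = 7140 · (1/1440) = 119/24.
E[α(G)] ≥ n − E[|E(G)|] = 120 − 119/24 = 2761/24.
Numerically: ≈ 115.0417.
(This is only a lower bound; the true E[α(G)] may be larger.)

E[α(G)] ≥ 2761/24 ≈ 115.0417.


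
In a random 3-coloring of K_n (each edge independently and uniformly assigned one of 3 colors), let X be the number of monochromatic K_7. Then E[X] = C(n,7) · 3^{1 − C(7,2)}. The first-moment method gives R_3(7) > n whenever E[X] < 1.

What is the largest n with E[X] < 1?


We need C(n, 7) · 3^{1 − 21} < 1, i.e. C(n, 7) < 3^{21 − 1} = 3486784401.
Check values of n near the boundary:
  n = 76: C(76, 7) = 2186189400; 2186189400 < 3486784401? YES
  n = 77: C(77, 7) = 2404808340; 2404808340 < 3486784401? YES
  n = 78: C(78, 7) = 2641902120; 2641902120 < 3486784401? YES
  n = 79: C(79, 7) = 2898753715; 2898753715 < 3486784401? YES
  n = 80: C(80, 7) = 3176716400; 3176716400 < 3486784401? YES
  n = 81: C(81, 7) = 3477216600; 3477216600 < 3486784401? YES
  n = 82: C(82, 7) = 3801756816; 3801756816 < 3486784401? NO
  n = 83: C(83, 7) = 4151918628; 4151918628 < 3486784401? NO
The largest n with C(n, 7) < 3486784401 is n = 81 (where E[X] = 42928600/43046721 ≈ 0.9973). Hence R_3(7) > 81, i.e. R_3(7) ≥ 82.

Largest n = 81; hence R_3(7) > 81.


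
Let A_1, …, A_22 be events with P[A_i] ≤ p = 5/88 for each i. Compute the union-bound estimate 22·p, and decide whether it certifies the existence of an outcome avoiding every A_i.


Union bound: P[∪_{i=1}^{22} A_i] ≤ Σ_i P[A_i] ≤ 22·p = 22·(5/88) = 5/4.
Numerically: 5/4 ≈ 1.25000.
Is 5/4 < 1? NO.
Since the bound 5/4 is ≥ 1, the union bound is uninformative here; it does NOT by itself certify existence.

22·p = 5/4 ≈ 1.25000; existence NOT certified by the union bound.


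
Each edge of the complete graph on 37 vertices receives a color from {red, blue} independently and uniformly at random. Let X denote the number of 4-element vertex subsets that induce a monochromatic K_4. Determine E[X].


Let X = Σ_S X_S over the C(37, 4) = 66045 subsets S of size 4, where X_S = 1 if the K_4 on S is monochromatic.
For a fixed S, the K_4 on S has C(4, 2) = 6 edges. P[all 6 edges red] = (1/2)^6, and likewise for blue, so P[monochromatic] = 2·(1/2)^6 = 2^{1 − 6} = 1/32.
By linearity: E[X] = C(37, 4) · 2^{1 − 6} = 66045 · 1/32 = 66045/32.
Numerically: E[X] ≈ 2063.906.

E[X] = C(37,4)·2^(1−C(4,2)) = 66045/32 ≈ 2063.906.


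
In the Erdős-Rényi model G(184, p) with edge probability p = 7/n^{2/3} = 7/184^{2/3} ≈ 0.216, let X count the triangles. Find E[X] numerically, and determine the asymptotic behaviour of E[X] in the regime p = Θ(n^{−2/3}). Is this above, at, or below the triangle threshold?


Number of potential triangles: C(184, 3) = 1021384.
Each occurs with probability p³ ≈ (0.216)³ ≈ 1.01311e-02.
By linearity: E[X] = C(184, 3)·p³ ≈ 1021384 · 1.01311e-02 ≈ 10347.788.
Since α = 2/3 < 1, p = c/n^{2/3} ≫ 1/n is above the triangle threshold p ~ 1/n. Asymptotically E[X] ~ (c³/6)·n^{3(1−α)} = (7³/6)·n^{1} → ∞; triangles are abundant w.h.p.

E[X] ≈ 10347.788; in regime p = Θ(1/n^{2/3}) E[X] diverges (above the triangle threshold p ~ 1/n).


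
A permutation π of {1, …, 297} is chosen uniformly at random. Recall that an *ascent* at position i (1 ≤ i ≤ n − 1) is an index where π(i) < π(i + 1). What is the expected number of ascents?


Write X = Σ X_I over i = 1, …, 296, with X_I the indicator of one ascent.
There are 296 indicators.
For each fixed i, the pair (π(i), π(i+1)) is a uniformly random ordered pair of distinct values from {1, …, 297}; by symmetry P[π(i) < π(i+1)] = 1/2.
By linearity: E[X] = 296 · (1/2) = (297 − 1) · (1/2) = 148 ≈ 148.00000.

E[X] = 148 = 148.00000.


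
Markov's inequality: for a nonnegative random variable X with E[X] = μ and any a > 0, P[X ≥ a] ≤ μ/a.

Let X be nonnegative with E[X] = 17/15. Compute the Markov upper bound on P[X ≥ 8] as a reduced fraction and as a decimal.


μ = E[X] = 17/15, a = 8.
Markov: P[X ≥ 8] ≤ μ/a = (17/15)/8 = 17/120.
Numerically: ≈ 0.1417.
(Since a = 8 > μ = 1.1333, the bound 17/120 is < 1 and informative.)

P[X ≥ 8] ≤ 17/120 ≈ 0.1417.


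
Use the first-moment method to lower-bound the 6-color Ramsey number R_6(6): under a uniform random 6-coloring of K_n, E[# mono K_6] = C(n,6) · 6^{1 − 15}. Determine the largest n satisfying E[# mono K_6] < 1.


We need C(n, 6) · 6^{1 − 15} < 1, i.e. C(n, 6) < 6^{15 − 1} = 78364164096.
Check values of n near the boundary:
  n = 193: C(193, 6) = 66364016544; 66364016544 < 78364164096? YES
  n = 194: C(194, 6) = 68482017072; 68482017072 < 78364164096? YES
  n = 195: C(195, 6) = 70656049360; 70656049360 < 78364164096? YES
  n = 196: C(196, 6) = 72887293024; 72887293024 < 78364164096? YES
  n = 197: C(197, 6) = 75176946208; 75176946208 < 78364164096? YES
  n = 198: C(198, 6) = 77526225777; 77526225777 < 78364164096? YES
  n = 199: C(199, 6) = 79936367511; 79936367511 < 78364164096? NO
  n = 200: C(200, 6) = 82408626300; 82408626300 < 78364164096? NO
The largest n with C(n, 6) < 78364164096 is n = 198 (where E[X] = 25842075259/26121388032 ≈ 0.9893). Hence R_6(6) > 198, i.e. R_6(6) ≥ 199.

Largest n = 198; hence R_6(6) > 198.


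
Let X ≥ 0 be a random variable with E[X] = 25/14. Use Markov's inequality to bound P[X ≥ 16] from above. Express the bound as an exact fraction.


μ = E[X] = 25/14, a = 16.
Markov: P[X ≥ 16] ≤ μ/a = (25/14)/16 = 25/224.
Numerically: ≈ 0.11161.
(Since a = 16 > μ = 1.78571, the bound 25/224 is < 1 and informative.)

P[X ≥ 16] ≤ 25/224 ≈ 0.11161.


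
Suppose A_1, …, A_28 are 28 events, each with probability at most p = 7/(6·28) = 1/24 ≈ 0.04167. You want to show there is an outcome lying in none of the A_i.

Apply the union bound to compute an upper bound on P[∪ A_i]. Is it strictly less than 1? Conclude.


Union bound: P[∪_{i=1}^{28} A_i] ≤ Σ_i P[A_i] ≤ 28·p = 28·(1/24) = 7/6.
Numerically: 7/6 ≈ 1.16667.
Is 7/6 < 1? NO.
Since the bound 7/6 is ≥ 1, the union bound is uninformative here; it does NOT by itself certify existence.

28·p = 7/6 ≈ 1.16667; existence NOT certified by the union bound.


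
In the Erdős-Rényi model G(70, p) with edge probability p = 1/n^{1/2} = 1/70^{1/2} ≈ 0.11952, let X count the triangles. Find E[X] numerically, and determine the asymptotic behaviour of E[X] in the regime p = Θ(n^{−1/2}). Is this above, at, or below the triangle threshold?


Number of potential triangles: C(70, 3) = 54740.
Each occurs with probability p³ ≈ (0.11952)³ ≈ 1.7074694e-03.
By linearity: E[X] = C(70, 3)·p³ ≈ 54740 · 1.7074694e-03 ≈ 93.46688.
Since α = 1/2 < 1, p = c/n^{1/2} ≫ 1/n is above the triangle threshold p ~ 1/n. Asymptotically E[X] ~ (c³/6)·n^{3(1−α)} = (1³/6)·n^{1.5} → ∞; triangles are abundant w.h.p.

E[X] ≈ 93.46688; in regime p = Θ(1/n^{1/2}) E[X] diverges (above the triangle threshold p ~ 1/n).


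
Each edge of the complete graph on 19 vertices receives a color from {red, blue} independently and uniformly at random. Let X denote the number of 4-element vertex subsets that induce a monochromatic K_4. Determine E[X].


Let X = Σ_S X_S over the C(19, 4) = 3876 subsets S of size 4, where X_S = 1 if the K_4 on S is monochromatic.
For a fixed S, the K_4 on S has C(4, 2) = 6 edges. P[all 6 edges red] = (1/2)^6, and likewise for blue, so P[monochromatic] = 2·(1/2)^6 = 2^{1 − 6} = 1/32.
By linearity: E[X] = C(19, 4) · 2^{1 − 6} = 3876 · 1/32 = 969/8.
Numerically: E[X] ≈ 121.125000.

E[X] = C(19,4)·2^(1−C(4,2)) = 969/8 ≈ 121.125000.


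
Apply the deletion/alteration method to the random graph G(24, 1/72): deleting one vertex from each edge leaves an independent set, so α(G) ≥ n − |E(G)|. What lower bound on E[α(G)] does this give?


E[|E(G)|] = C(24, 2)·p = 276 · (1/72) = 23/6.
E[α(G)] ≥ n − E[|E(G)|] = 24 − 23/6 = 121/6.
Numerically: ≈ 20.16667.
(This is only a lower bound; the true E[α(G)] may be larger.)

E[α(G)] ≥ 121/6 ≈ 20.16667.


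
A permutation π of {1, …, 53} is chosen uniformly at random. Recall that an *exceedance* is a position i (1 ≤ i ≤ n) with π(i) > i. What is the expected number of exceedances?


Write X = Σ_{i=1}^{53} X_i, where X_i = 1_{π(i) > i}.
For each fixed i, π(i) is uniform over {1, …, 53} (marginal of a uniform permutation), so P[π(i) > i] = (n − i)/n. Summing: Σ_{i=1}^{53} (n − i)/n = (0 + 1 + … + 52)/53 = 53(53 − 1)/(2·53) = (53 − 1)/2.
Hence E[X] = Σ_{i=1}^{53} (53 − i)/53 = 26 ≈ 26.000.

E[X] = 26 = 26.000.


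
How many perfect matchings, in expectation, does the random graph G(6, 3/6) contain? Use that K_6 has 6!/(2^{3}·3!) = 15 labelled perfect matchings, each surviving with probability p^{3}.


K_6 has 6!/(2^{3}·3!) = 15 labelled perfect matchings.
For each such perfect matching H, let X_H = 1 if all 3 edges of H are present in G. Then P[X_H = 1] = p^{3} = (1/2)^{3} = 1/8.
By linearity of expectation: E[X] = Σ_H E[X_H] = 15 · p^{3} = 15 · 1/8 = 15/8.
Numerically: E[X] ≈ 1.88.

E[X] = 15 · (1/2)^{3} = 15/8 ≈ 1.88.


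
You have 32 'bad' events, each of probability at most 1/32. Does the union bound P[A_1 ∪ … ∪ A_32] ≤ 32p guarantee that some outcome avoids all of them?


Union bound: P[∪_{i=1}^{32} A_i] ≤ Σ_i P[A_i] ≤ 32·p = 32·(1/32) = 1.
Numerically: 1 ≈ 1.0000000.
Is 1 < 1? NO.
Since the bound 1 is ≥ 1, the union bound is uninformative here; it does NOT by itself certify existence.

32·p = 1 ≈ 1.0000000; existence NOT certified by the union bound.


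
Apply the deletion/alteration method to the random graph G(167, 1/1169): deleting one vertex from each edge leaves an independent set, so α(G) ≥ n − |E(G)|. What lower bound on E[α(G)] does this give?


E[|E(G)|] = C(167, 2)·p = 13861 · (1/1169) = 83/7.
E[α(G)] ≥ n − E[|E(G)|] = 167 − 83/7 = 1086/7.
Numerically: ≈ 155.1429.
(This is only a lower bound; the true E[α(G)] may be larger.)

E[α(G)] ≥ 1086/7 ≈ 155.1429.


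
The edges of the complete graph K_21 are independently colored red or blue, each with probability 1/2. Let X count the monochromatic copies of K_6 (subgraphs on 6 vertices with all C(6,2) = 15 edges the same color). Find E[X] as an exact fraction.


Let X = Σ_S X_S over the C(21, 6) = 54264 subsets S of size 6, where X_S = 1 if the K_6 on S is monochromatic.
For a fixed S, the K_6 on S has C(6, 2) = 15 edges. P[all 15 edges red] = (1/2)^15, and likewise for blue, so P[monochromatic] = 2·(1/2)^15 = 2^{1 − 15} = 1/16384.
By linearity: E[X] = C(21, 6) · 2^{1 − 15} = 54264 · 1/16384 = 6783/2048.
Numerically: E[X] ≈ 3.312.

E[X] = C(21,6)·2^(1−C(6,2)) = 6783/2048 ≈ 3.312.


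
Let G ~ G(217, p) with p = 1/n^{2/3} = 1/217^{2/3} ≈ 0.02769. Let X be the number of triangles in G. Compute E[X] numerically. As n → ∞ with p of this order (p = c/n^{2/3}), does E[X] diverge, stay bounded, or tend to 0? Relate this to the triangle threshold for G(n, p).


Number of potential triangles: C(217, 3) = 1679580.
Each occurs with probability p³ ≈ (0.02769)³ ≈ 2.123638e-05.
By linearity: E[X] = C(217, 3)·p³ ≈ 1679580 · 2.123638e-05 ≈ 35.6682.
Since α = 2/3 < 1, p = c/n^{2/3} ≫ 1/n is above the triangle threshold p ~ 1/n. Asymptotically E[X] ~ (c³/6)·n^{3(1−α)} = (1³/6)·n^{1} → ∞; triangles are abundant w.h.p.

E[X] ≈ 35.6682; in regime p = Θ(1/n^{2/3}) E[X] diverges (above the triangle threshold p ~ 1/n).


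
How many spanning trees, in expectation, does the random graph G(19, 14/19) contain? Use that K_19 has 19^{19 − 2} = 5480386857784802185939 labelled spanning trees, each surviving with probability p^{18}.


K_19 has 19^{19 − 2} = 5480386857784802185939 labelled spanning trees.
For each such spanning tree H, let X_H = 1 if all 18 edges of H are present in G. Then P[X_H = 1] = p^{18} = (14/19)^{18} = 426878854210636742656/104127350297911241532841.
Summing the indicators: E[X] = Σ_H E[X_H] = 5480386857784802185939 · p^{18} = 5480386857784802185939 · 426878854210636742656/104127350297911241532841 = 426878854210636742656/19.
Numerically: E[X] ≈ 2.247e+19.

E[X] = 5480386857784802185939 · (14/19)^{18} = 426878854210636742656/19 ≈ 2.247e+19.


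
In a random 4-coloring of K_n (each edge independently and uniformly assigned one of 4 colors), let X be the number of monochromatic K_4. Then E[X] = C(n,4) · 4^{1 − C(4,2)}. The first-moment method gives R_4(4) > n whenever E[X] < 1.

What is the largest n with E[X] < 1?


We need C(n, 4) · 4^{1 − 6} < 1, i.e. C(n, 4) < 4^{6 − 1} = 1024.
Check values of n near the boundary:
  n = 9: C(9, 4) = 126; 126 < 1024? YES
  n = 10: C(10, 4) = 210; 210 < 1024? YES
  n = 11: C(11, 4) = 330; 330 < 1024? YES
  n = 12: C(12, 4) = 495; 495 < 1024? YES
  n = 13: C(13, 4) = 715; 715 < 1024? YES
  n = 14: C(14, 4) = 1001; 1001 < 1024? YES
  n = 15: C(15, 4) = 1365; 1365 < 1024? NO
  n = 16: C(16, 4) = 1820; 1820 < 1024? NO
  n = 17: C(17, 4) = 2380; 2380 < 1024? NO
The largest n with C(n, 4) < 1024 is n = 14 (where E[X] = 1001/1024 ≈ 0.977539). Hence R_4(4) > 14, i.e. R_4(4) ≥ 15.

Largest n = 14; hence R_4(4) > 14.


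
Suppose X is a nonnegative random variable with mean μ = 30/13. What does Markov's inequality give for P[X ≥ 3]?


μ = E[X] = 30/13, a = 3.
Markov: P[X ≥ 3] ≤ μ/a = (30/13)/3 = 10/13.
Numerically: ≈ 0.76923.
(Since a = 3 > μ = 2.30769, the bound 10/13 is < 1 and informative.)

P[X ≥ 3] ≤ 10/13 ≈ 0.76923.
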